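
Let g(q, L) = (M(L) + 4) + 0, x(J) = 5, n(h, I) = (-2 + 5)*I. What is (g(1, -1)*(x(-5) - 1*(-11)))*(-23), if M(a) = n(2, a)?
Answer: -368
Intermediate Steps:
n(h, I) = 3*I
M(a) = 3*a
g(q, L) = 4 + 3*L (g(q, L) = (3*L + 4) + 0 = (4 + 3*L) + 0 = 4 + 3*L)
(g(1, -1)*(x(-5) - 1*(-11)))*(-23) = ((4 + 3*(-1))*(5 - 1*(-11)))*(-23) = ((4 - 3)*(5 + 11))*(-23) = (1*16)*(-23) = 16*(-23) = -368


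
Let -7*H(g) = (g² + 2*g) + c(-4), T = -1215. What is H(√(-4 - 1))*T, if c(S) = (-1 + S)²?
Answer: 24300/7 + 2430*I*√5/7 ≈ 3471.4 + 776.24*I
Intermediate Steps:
H(g) = -25/7 - 2*g/7 - g²/7 (H(g) = -((g² + 2*g) + (-1 - 4)²)/7 = -((g² + 2*g) + (-5)²)/7 = -((g² + 2*g) + 25)/7 = -(25 + g² + 2*g)/7 = -25/7 - 2*g/7 - g²/7)
H(√(-4 - 1))*T = (-25/7 - 2*√(-4 - 1)/7 - (√(-4 - 1))²/7)*(-1215) = (-25/7 - 2*I*√5/7 - (√(-5))²/7)*(-1215) = (-25/7 - 2*I*√5/7 - (I*√5)²/7)*(-1215) = (-25/7 - 2*I*√5/7 - ⅐*(-5))*(-1215) = (-25/7 - 2*I*√5/7 + 5/7)*(-1215) = (-20/7 - 2*I*√5/7)*(-1215) = 24300/7 + 2430*I*√5/7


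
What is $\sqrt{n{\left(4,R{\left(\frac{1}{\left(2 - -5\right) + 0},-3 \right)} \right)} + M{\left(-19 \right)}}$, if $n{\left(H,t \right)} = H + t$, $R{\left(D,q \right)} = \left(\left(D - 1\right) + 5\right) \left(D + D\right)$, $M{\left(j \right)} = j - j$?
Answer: $\frac{\sqrt{254}}{7} \approx 2.2768$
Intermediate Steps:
$M{\left(j \right)} = 0$
$R{\left(D,q \right)} = 2 D \left(4 + D\right)$ ($R{\left(D,q \right)} = \left(\left(-1 + D\right) + 5\right) 2 D = \left(4 + D\right) 2 D = 2 D \left(4 + D\right)$)
$\sqrt{n{\left(4,R{\left(\frac{1}{\left(2 - -5\right) + 0},-3 \right)} \right)} + M{\left(-19 \right)}} = \sqrt{\left(4 + \frac{2 \left(4 + \frac{1}{\left(2 - -5\right) + 0}\right)}{\left(2 - -5\right) + 0}\right) + 0} = \sqrt{\left(4 + \frac{2 \left(4 + \frac{1}{\left(2 + 5\right) + 0}\right)}{\left(2 + 5\right) + 0}\right) + 0} = \sqrt{\left(4 + \frac{2 \left(4 + \frac{1}{7 + 0}\right)}{7 + 0}\right) + 0} = \sqrt{\left(4 + \frac{2 \left(4 + \frac{1}{7}\right)}{7}\right) + 0} = \sqrt{\left(4 + 2 \cdot \frac{1}{7} \left(4 + \frac{1}{7}\right)\right) + 0} = \sqrt{\left(4 + 2 \cdot \frac{1}{7} \cdot \frac{29}{7}\right) + 0} = \sqrt{\left(4 + \frac{58}{49}\right) + 0} = \sqrt{\frac{254}{49} + 0} = \sqrt{\frac{254}{49}} = \frac{\sqrt{254}}{7}$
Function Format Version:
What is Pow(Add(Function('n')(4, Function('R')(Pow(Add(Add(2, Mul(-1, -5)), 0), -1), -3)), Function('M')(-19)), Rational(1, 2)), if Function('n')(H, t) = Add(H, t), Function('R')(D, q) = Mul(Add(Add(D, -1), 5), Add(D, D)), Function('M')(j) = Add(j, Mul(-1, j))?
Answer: Mul(Rational(1, 7), Pow(254, Rational(1, 2))) ≈ 2.2768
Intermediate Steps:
Function('M')(j) = 0
Function('R')(D, q) = Mul(2, D, Add(4, D)) (Function('R')(D, q) = Mul(Add(Add(-1, D), 5), Mul(2, D)) = Mul(Add(4, D), Mul(2, D)) = Mul(2, D, Add(4, D)))
Pow(Add(Function('n')(4, Function('R')(Pow(Add(Add(2, Mul(-1, -5)), 0), -1), -3)), Function('M')(-19)), Rational(1, 2)) = Pow(Add(Add(4, Mul(2, Pow(Add(Add(2, Mul(-1, -5)), 0), -1), Add(4, Pow(Add(Add(2, Mul(-1, -5)), 0), -1)))), 0), Rational(1, 2)) = Pow(Add(Add(4, Mul(2, Pow(Add(Add(2, 5), 0), -1), Add(4, Pow(Add(Add(2, 5), 0), -1)))), 0), Rational(1, 2)) = Pow(Add(Add(4, Mul(2, Pow(Add(7, 0), -1), Add(4, Pow(Add(7, 0), -1)))), 0), Rational(1, 2)) = Pow(Add(Add(4, Mul(2, Pow(7, -1), Add(4, Pow(7, -1)))), 0), Rational(1, 2)) = Pow(Add(Add(4, Mul(2, Rational(1, 7), Add(4, Rational(1, 7)))), 0), Rational(1, 2)) = Pow(Add(Add(4, Mul(2, Rational(1, 7), Rational(29, 7))), 0), Rational(1, 2)) = Pow(Add(Add(4, Rational(58, 49)), 0), Rational(1, 2)) = Pow(Add(Rational(254, 49), 0), Rational(1, 2)) = Pow(Rational(254, 49), Rational(1, 2)) = Mul(Rational(1, 7), Pow(254, Rational(1, 2)))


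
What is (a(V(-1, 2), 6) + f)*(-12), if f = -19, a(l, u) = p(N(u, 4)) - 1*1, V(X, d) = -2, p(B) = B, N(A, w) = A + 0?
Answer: 168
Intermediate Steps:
N(A, w) = A
a(l, u) = -1 + u (a(l, u) = u - 1*1 = u - 1 = -1 + u)
(a(V(-1, 2), 6) + f)*(-12) = ((-1 + 6) - 19)*(-12) = (5 - 19)*(-12) = -14*(-12) = 168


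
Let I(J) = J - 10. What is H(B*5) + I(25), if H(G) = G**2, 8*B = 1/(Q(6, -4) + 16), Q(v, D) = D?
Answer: 138265/9216 ≈ 15.003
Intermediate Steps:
I(J) = -10 + J
B = 1/96 (B = 1/(8*(-4 + 16)) = (1/8)/12 = (1/8)*(1/12) = 1/96 ≈ 0.010417)
H(B*5) + I(25) = ((1/96)*5)**2 + (-10 + 25) = (5/96)**2 + 15 = 25/9216 + 15 = 138265/9216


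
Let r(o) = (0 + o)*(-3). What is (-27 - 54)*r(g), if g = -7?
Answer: -1701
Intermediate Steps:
r(o) = -3*o (r(o) = o*(-3) = -3*o)
(-27 - 54)*r(g) = (-27 - 54)*(-3*(-7)) = -81*21 = -1701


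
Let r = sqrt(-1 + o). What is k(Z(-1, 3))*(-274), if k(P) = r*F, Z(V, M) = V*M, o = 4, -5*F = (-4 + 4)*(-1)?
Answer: 0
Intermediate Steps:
F = 0 (F = -(-4 + 4)*(-1)/5 = -0*(-1) = -1/5*0 = 0)
Z(V, M) = M*V
r = sqrt(3) (r = sqrt(-1 + 4) = sqrt(3) ≈ 1.7320)
k(P) = 0 (k(P) = sqrt(3)*0 = 0)
k(Z(-1, 3))*(-274) = 0*(-274) = 0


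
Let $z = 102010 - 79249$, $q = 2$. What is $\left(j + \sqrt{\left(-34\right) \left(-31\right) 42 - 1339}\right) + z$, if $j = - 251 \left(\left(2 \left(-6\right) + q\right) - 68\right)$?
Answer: $42339 + \sqrt{42929} \approx 42546.0$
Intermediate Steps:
$z = 22761$ ($z = 102010 - 79249 = 22761$)
$j = 19578$ ($j = - 251 \left(\left(2 \left(-6\right) + 2\right) - 68\right) = - 251 \left(\left(-12 + 2\right) - 68\right) = - 251 \left(-10 - 68\right) = \left(-251\right) \left(-78\right) = 19578$)
$\left(j + \sqrt{\left(-34\right) \left(-31\right) 42 - 1339}\right) + z = \left(19578 + \sqrt{\left(-34\right) \left(-31\right) 42 - 1339}\right) + 22761 = \left(19578 + \sqrt{1054 \cdot 42 - 1339}\right) + 22761 = \left(19578 + \sqrt{44268 - 1339}\right) + 22761 = \left(19578 + \sqrt{42929}\right) + 22761 = 42339 + \sqrt{42929}$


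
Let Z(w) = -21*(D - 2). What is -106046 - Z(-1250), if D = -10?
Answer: -106298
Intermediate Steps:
Z(w) = 252 (Z(w) = -21*(-10 - 2) = -21*(-12) = 252)
-106046 - Z(-1250) = -106046 - 1*252 = -106046 - 252 = -106298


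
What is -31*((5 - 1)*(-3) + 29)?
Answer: -527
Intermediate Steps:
-31*((5 - 1)*(-3) + 29) = -31*(4*(-3) + 29) = -31*(-12 + 29) = -31*17 = -527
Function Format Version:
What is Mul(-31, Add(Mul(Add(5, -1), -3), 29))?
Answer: -527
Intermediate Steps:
Mul(-31, Add(Mul(Add(5, -1), -3), 29)) = Mul(-31, Add(Mul(4, -3), 29)) = Mul(-31, Add(-12, 29)) = Mul(-31, 17) = -527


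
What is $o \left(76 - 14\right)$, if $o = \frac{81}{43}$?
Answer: $\frac{5022}{43} \approx 116.79$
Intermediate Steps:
$o = \frac{81}{43}$ ($o = 81 \cdot \frac{1}{43} = \frac{81}{43} \approx 1.8837$)
$o \left(76 - 14\right) = \frac{81 \left(76 - 14\right)}{43} = \frac{81}{43} \cdot 62 = \frac{5022}{43}$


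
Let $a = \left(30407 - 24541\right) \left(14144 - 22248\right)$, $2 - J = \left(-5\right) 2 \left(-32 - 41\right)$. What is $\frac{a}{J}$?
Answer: $\frac{848894}{13} \approx 65300.0$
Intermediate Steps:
$J = -728$ ($J = 2 - \left(-5\right) 2 \left(-32 - 41\right) = 2 - \left(-10\right) \left(-73\right) = 2 - 730 = -728$)
$a = -47538064$ ($a = 5866 \left(-8104\right) = -47538064$)
$\frac{a}{J} = - \frac{47538064}{-728} = \left(-47538064\right) \left(- \frac{1}{728}\right) = \frac{848894}{13}$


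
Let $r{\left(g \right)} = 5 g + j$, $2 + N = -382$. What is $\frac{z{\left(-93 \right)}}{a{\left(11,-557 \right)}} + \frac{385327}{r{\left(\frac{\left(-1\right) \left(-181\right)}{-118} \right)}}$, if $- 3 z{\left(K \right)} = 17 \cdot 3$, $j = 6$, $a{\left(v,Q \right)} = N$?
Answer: $- \frac{17459933675}{75648} \approx -2.3081 \cdot 10^{5}$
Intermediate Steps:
$N = -384$ ($N = -2 - 382 = -384$)
$a{\left(v,Q \right)} = -384$
$r{\left(g \right)} = 6 + 5 g$ ($r{\left(g \right)} = 5 g + 6 = 6 + 5 g$)
$z{\left(K \right)} = -17$ ($z{\left(K \right)} = - \frac{17 \cdot 3}{3} = \left(- \frac{1}{3}\right) 51 = -17$)
$\frac{z{\left(-93 \right)}}{a{\left(11,-557 \right)}} + \frac{385327}{r{\left(\frac{\left(-1\right) \left(-181\right)}{-118} \right)}} = - \frac{17}{-384} + \frac{385327}{6 + 5 \frac{\left(-1\right) \left(-181\right)}{-118}} = \left(-17\right) \left(- \frac{1}{384}\right) + \frac{385327}{6 + 5 \cdot 181 \left(- \frac{1}{118}\right)} = \frac{17}{384} + \frac{385327}{6 + 5 \left(- \frac{181}{118}\right)} = \frac{17}{384} + \frac{385327}{6 - \frac{905}{118}} = \frac{17}{384} + \frac{385327}{- \frac{197}{118}} = \frac{17}{384} + 385327 \left(- \frac{118}{197}\right) = \frac{17}{384} - \frac{45468586}{197} = - \frac{17459933675}{75648}$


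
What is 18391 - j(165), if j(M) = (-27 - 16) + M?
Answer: 18269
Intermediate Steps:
j(M) = -43 + M
18391 - j(165) = 18391 - (-43 + 165) = 18391 - 1*122 = 18391 - 122 = 18269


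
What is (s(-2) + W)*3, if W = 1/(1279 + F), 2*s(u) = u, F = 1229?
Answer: -2507/836 ≈ -2.9988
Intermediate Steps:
s(u) = u/2
W = 1/2508 (W = 1/(1279 + 1229) = 1/2508 ≈ 0.00039872)
(s(-2) + W)*3 = ((½)*(-2) + 1/2508)*3 = (-1 + 1/2508)*3 = -2507/2508*3 = -2507/836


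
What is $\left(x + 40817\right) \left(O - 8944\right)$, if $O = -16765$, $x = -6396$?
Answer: $-884929489$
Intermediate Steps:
$\left(x + 40817\right) \left(O - 8944\right) = \left(-6396 + 40817\right) \left(-16765 - 8944\right) = 34421 \left(-25709\right) = -884929489$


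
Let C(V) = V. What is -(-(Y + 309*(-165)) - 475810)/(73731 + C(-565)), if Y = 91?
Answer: 212458/36583 ≈ 5.8076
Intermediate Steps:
-(-(Y + 309*(-165)) - 475810)/(73731 + C(-565)) = -(-(91 + 309*(-165)) - 475810)/(73731 - 565) = -(-(91 - 50985) - 475810)/73166 = -(-1*(-50894) - 475810)/73166 = -(50894 - 475810)/73166 = -(-424916)/73166 = -1*(-212458/36583) = 212458/36583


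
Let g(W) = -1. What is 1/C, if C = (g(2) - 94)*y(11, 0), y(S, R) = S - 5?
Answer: -1/570 ≈ -0.0017544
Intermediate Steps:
y(S, R) = -5 + S
C = -570 (C = (-1 - 94)*(-5 + 11) = -95*6 = -570)
1/C = 1/(-570) = -1/570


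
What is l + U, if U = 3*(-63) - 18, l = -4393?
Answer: -4600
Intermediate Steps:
U = -207 (U = -189 - 18 = -207)
l + U = -4393 - 207 = -4600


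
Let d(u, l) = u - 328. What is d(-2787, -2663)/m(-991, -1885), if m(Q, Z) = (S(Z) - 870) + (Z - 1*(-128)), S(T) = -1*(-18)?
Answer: 3115/2609 ≈ 1.1939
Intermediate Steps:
d(u, l) = -328 + u
S(T) = 18
m(Q, Z) = -724 + Z (m(Q, Z) = (18 - 870) + (Z - 1*(-128)) = -852 + (Z + 128) = -852 + (128 + Z) = -724 + Z)
d(-2787, -2663)/m(-991, -1885) = (-328 - 2787)/(-724 - 1885) = -3115/(-2609) = -3115*(-1/2609) = 3115/2609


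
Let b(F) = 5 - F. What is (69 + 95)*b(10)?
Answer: -820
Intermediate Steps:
(69 + 95)*b(10) = (69 + 95)*(5 - 1*10) = 164*(5 - 10) = 164*(-5) = -820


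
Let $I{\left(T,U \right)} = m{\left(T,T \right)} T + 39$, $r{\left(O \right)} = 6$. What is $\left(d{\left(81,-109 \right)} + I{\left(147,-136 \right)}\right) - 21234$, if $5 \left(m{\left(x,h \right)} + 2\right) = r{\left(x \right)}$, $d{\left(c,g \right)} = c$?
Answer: $- \frac{106158}{5} \approx -21232.0$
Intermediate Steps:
$m{\left(x,h \right)} = - \frac{4}{5}$ ($m{\left(x,h \right)} = -2 + \frac{1}{5} \cdot 6 = -2 + \frac{6}{5} = - \frac{4}{5}$)
$I{\left(T,U \right)} = 39 - \frac{4 T}{5}$ ($I{\left(T,U \right)} = - \frac{4 T}{5} + 39 = 39 - \frac{4 T}{5}$)
$\left(d{\left(81,-109 \right)} + I{\left(147,-136 \right)}\right) - 21234 = \left(81 + \left(39 - \frac{588}{5}\right)\right) - 21234 = \left(81 - \frac{393}{5}\right) - 21234 = \frac{12}{5} - 21234 = - \frac{106158}{5}$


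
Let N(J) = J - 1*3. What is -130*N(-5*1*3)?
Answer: 2340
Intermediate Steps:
N(J) = -3 + J (N(J) = J - 3 = -3 + J)
-130*N(-5*1*3) = -130*(-3 - 5*1*3) = -130*(-3 - 5*3) = -130*(-3 - 15) = -130*(-18) = 2340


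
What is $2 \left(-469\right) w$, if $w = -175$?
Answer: $164150$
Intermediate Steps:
$2 \left(-469\right) w = 2 \left(-469\right) \left(-175\right) = \left(-938\right) \left(-175\right) = 164150$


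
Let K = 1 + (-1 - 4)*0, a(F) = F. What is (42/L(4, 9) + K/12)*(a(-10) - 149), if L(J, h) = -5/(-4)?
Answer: -107113/20 ≈ -5355.6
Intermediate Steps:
L(J, h) = 5/4 (L(J, h) = -5*(-¼) = 5/4)
K = 1 (K = 1 - 5*0 = 1 + 0 = 1)
(42/L(4, 9) + K/12)*(a(-10) - 149) = (42/(5/4) + 1/12)*(-10 - 149) = (42*(⅘) + 1*(1/12))*(-159) = (168/5 + 1/12)*(-159) = (2021/60)*(-159) = -107113/20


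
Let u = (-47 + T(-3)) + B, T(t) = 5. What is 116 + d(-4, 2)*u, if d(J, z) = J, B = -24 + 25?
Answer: 280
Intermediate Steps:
B = 1
u = -41 (u = (-47 + 5) + 1 = -42 + 1 = -41)
116 + d(-4, 2)*u = 116 - 4*(-41) = 116 + 164 = 280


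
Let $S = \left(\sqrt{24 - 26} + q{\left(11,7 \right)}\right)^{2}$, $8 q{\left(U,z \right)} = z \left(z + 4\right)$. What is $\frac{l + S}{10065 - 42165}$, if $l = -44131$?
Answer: $\frac{2818583}{2054400} - \frac{77 i \sqrt{2}}{128400} \approx 1.372 - 0.00084809 i$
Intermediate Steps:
$q{\left(U,z \right)} = \frac{z \left(4 + z\right)}{8}$ ($q{\left(U,z \right)} = \frac{z \left(z + 4\right)}{8} = \frac{z \left(4 + z\right)}{8}$)
$S = \left(\frac{77}{8} + i \sqrt{2}\right)^{2}$ ($S = \left(\sqrt{24 - 26} + \frac{1}{8} \cdot 7 \left(4 + 7\right)\right)^{2} = \left(\sqrt{-2} + \frac{1}{8} \cdot 7 \cdot 11\right)^{2} = \left(i \sqrt{2} + \frac{77}{8}\right)^{2} = \left(\frac{77}{8} + i \sqrt{2}\right)^{2} \approx 90.641 + 27.224 i$)
$\frac{l + S}{10065 - 42165} = \frac{-44131 + \left(\frac{5801}{64} + \frac{77 i \sqrt{2}}{4}\right)}{10065 - 42165} = \frac{- \frac{2818583}{64} + \frac{77 i \sqrt{2}}{4}}{-32100} = \left(- \frac{2818583}{64} + \frac{77 i \sqrt{2}}{4}\right) \left(- \frac{1}{32100}\right) = \frac{2818583}{2054400} - \frac{77 i \sqrt{2}}{128400}$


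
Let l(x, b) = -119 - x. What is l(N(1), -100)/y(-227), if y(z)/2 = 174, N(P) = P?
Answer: -10/29 ≈ -0.34483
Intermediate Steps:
y(z) = 348 (y(z) = 2*174 = 348)
l(N(1), -100)/y(-227) = (-119 - 1*1)/348 = (-119 - 1)*(1/348) = -120*1/348 = -10/29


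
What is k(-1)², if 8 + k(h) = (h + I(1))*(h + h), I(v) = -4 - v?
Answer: 16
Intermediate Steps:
k(h) = -8 + 2*h*(-5 + h) (k(h) = -8 + (h + (-4 - 1*1))*(h + h) = -8 + (h + (-4 - 1))*(2*h) = -8 + (h - 5)*(2*h) = -8 + (-5 + h)*(2*h) = -8 + 2*h*(-5 + h))
k(-1)² = (-8 - 10*(-1) + 2*(-1)²)² = (-8 + 10 + 2*1)² = (-8 + 10 + 2)² = 4² = 16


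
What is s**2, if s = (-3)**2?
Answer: 81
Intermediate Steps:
s = 9
s**2 = 9**2 = 81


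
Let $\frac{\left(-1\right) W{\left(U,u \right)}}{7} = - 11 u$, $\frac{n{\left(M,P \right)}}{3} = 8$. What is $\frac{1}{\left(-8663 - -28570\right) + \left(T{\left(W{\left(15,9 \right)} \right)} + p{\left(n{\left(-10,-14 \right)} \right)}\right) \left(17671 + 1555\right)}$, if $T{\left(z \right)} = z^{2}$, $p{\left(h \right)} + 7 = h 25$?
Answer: $\frac{1}{9244688199} \approx 1.0817 \cdot 10^{-10}$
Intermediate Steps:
$n{\left(M,P \right)} = 24$ ($n{\left(M,P \right)} = 3 \cdot 8 = 24$)
$p{\left(h \right)} = -7 + 25 h$ ($p{\left(h \right)} = -7 + h 25 = -7 + 25 h$)
$W{\left(U,u \right)} = 77 u$ ($W{\left(U,u \right)} = - 7 \left(- 11 u\right) = 77 u$)
$\frac{1}{\left(-8663 - -28570\right) + \left(T{\left(W{\left(15,9 \right)} \right)} + p{\left(n{\left(-10,-14 \right)} \right)}\right) \left(17671 + 1555\right)} = \frac{1}{\left(-8663 - -28570\right) + \left(\left(77 \cdot 9\right)^{2} + \left(-7 + 25 \cdot 24\right)\right) \left(17671 + 1555\right)} = \frac{1}{\left(-8663 + 28570\right) + \left(693^{2} + \left(-7 + 600\right)\right) 19226} = \frac{1}{19907 + \left(480249 + 593\right) 19226} = \frac{1}{19907 + 480842 \cdot 19226} = \frac{1}{19907 + 9244668292} = \frac{1}{9244688199}$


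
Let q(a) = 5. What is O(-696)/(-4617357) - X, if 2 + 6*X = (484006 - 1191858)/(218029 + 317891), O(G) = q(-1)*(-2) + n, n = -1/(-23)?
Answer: 15750218548091/28457140579560 ≈ 0.55347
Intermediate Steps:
n = 1/23 (n = -1*(-1/23) = 1/23 ≈ 0.043478)
O(G) = -229/23 (O(G) = 5*(-2) + 1/23 = -10 + 1/23 = -229/23)
X = -444923/803880 (X = -⅓ + ((484006 - 1191858)/(218029 + 317891))/6 = -⅓ + (-707852/535920)/6 = -⅓ + (-707852*1/535920)/6 = -⅓ + (⅙)*(-176963/133980) = -⅓ - 176963/803880 = -444923/803880 ≈ -0.55347)
O(-696)/(-4617357) - X = -229/23/(-4617357) - 1*(-444923/803880) = -229/23*(-1/4617357) + 444923/803880 = 229/106199211 + 444923/803880 = 15750218548091/28457140579560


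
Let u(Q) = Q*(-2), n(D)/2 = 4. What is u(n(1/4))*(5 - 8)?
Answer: 48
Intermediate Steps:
n(D) = 8 (n(D) = 2*4 = 8)
u(Q) = -2*Q
u(n(1/4))*(5 - 8) = (-2*8)*(5 - 8) = -16*(-3) = 48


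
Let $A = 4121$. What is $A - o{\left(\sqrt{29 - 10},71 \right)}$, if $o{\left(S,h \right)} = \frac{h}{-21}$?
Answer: $\frac{86612}{21} \approx 4124.4$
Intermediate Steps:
$o{\left(S,h \right)} = - \frac{h}{21}$ ($o{\left(S,h \right)} = h \left(- \frac{1}{21}\right) = - \frac{h}{21}$)
$A - o{\left(\sqrt{29 - 10},71 \right)} = 4121 - \left(- \frac{1}{21}\right) 71 = 4121 - - \frac{71}{21} = 4121 + \frac{71}{21} = \frac{86612}{21}$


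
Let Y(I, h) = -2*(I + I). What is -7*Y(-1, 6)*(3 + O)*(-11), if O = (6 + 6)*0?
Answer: 924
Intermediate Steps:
O = 0 (O = 12*0 = 0)
Y(I, h) = -4*I
-7*Y(-1, 6)*(3 + O)*(-11) = -7*(-4*(-1))*(3 + 0)*(-11) = -28*3*(-11) = -7*12*(-11) = -84*(-11) = 924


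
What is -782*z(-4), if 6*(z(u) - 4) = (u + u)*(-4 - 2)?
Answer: -9384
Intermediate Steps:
z(u) = 4 - 2*u (z(u) = 4 + ((u + u)*(-4 - 2))/6 = 4 + ((2*u)*(-6))/6 = 4 + (-12*u)/6 = 4 - 2*u)
-782*z(-4) = -782*(4 - 2*(-4)) = -782*(4 + 8) = -782*12 = -9384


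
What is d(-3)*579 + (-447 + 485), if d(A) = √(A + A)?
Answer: 38 + 579*I*√6 ≈ 38.0 + 1418.3*I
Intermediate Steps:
d(A) = √2*√A (d(A) = √(2*A) = √2*√A)
d(-3)*579 + (-447 + 485) = (√2*√(-3))*579 + (-447 + 485) = (√2*(I*√3))*579 + 38 = (I*√6)*579 + 38 = 579*I*√6 + 38 = 38 + 579*I*√6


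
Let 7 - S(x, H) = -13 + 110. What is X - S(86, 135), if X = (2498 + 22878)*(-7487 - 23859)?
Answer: -795436006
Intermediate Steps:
S(x, H) = -90 (S(x, H) = 7 - (-13 + 110) = 7 - 1*97 = 7 - 97 = -90)
X = -795436096 (X = 25376*(-31346) = -795436096)
X - S(86, 135) = -795436096 - 1*(-90) = -795436096 + 90 = -795436006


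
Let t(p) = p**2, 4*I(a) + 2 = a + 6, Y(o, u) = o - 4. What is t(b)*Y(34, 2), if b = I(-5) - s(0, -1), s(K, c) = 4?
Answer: 4335/8 ≈ 541.88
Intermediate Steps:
Y(o, u) = -4 + o
I(a) = 1 + a/4 (I(a) = -1/2 + (a + 6)/4 = -1/2 + (6 + a)/4 = -1/2 + (3/2 + a/4) = 1 + a/4)
b = -17/4 (b = (1 + (1/4)*(-5)) - 1*4 = (1 - 5/4) - 4 = -1/4 - 4 = -17/4 ≈ -4.2500)
t(b)*Y(34, 2) = (-17/4)**2*(-4 + 34) = (289/16)*30 = 4335/8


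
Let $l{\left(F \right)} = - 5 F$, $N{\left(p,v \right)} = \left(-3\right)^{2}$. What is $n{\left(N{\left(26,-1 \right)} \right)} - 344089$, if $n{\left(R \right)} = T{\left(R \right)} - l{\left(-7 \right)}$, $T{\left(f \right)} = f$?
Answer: $-344115$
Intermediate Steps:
$N{\left(p,v \right)} = 9$
$n{\left(R \right)} = -35 + R$ ($n{\left(R \right)} = R - \left(-5\right) \left(-7\right) = R - 35 = -35 + R$)
$n{\left(N{\left(26,-1 \right)} \right)} - 344089 = \left(-35 + 9\right) - 344089 = -26 - 344089 = -344115$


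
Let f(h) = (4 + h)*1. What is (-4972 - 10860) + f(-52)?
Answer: -15880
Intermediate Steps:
f(h) = 4 + h
(-4972 - 10860) + f(-52) = (-4972 - 10860) + (4 - 52) = -15832 - 48 = -15880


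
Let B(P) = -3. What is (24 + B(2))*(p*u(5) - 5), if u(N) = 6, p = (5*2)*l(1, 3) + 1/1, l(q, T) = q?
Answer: 1281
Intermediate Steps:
p = 11 (p = (5*2)*1 + 1/1 = 10*1 + 1 = 10 + 1 = 11)
(24 + B(2))*(p*u(5) - 5) = (24 - 3)*(11*6 - 5) = 21*(66 - 5) = 21*61 = 1281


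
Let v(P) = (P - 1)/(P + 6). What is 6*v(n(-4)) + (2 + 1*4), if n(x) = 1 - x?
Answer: 90/11 ≈ 8.1818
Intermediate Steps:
v(P) = (-1 + P)/(6 + P)
6*v(n(-4)) + (2 + 1*4) = 6*((-1 + (1 - 1*(-4)))/(6 + (1 - 1*(-4)))) + (2 + 1*4) = 6*((-1 + (1 + 4))/(6 + (1 + 4))) + (2 + 4) = 6*((-1 + 5)/(6 + 5)) + 6 = 6*(4/11) + 6 = 24/11 + 6 = 90/11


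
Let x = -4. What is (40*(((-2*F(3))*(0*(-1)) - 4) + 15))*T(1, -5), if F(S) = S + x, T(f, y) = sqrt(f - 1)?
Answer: 0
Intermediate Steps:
T(f, y) = sqrt(-1 + f)
F(S) = -4 + S (F(S) = S - 4 = -4 + S)
(40*(((-2*F(3))*(0*(-1)) - 4) + 15))*T(1, -5) = (40*(((-2*(-4 + 3))*(0*(-1)) - 4) + 15))*sqrt(-1 + 1) = (40*((-2*(-1)*0 - 4) + 15))*sqrt(0) = (40*((2*0 - 4) + 15))*0 = (40*((0 - 4) + 15))*0 = (40*(-4 + 15))*0 = (40*11)*0 = 440*0 = 0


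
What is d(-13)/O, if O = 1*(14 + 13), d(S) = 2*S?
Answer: -26/27 ≈ -0.96296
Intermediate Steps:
O = 27 (O = 1*27 = 27)
d(-13)/O = (2*(-13))/27 = -26*1/27 = -26/27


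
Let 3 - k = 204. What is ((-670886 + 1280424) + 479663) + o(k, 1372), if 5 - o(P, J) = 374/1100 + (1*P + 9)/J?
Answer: 18679879469/17150 ≈ 1.0892e+6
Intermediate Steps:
k = -201 (k = 3 - 1*204 = 3 - 204 = -201)
o(P, J) = 233/50 - (9 + P)/J (o(P, J) = 5 - (374/1100 + (1*P + 9)/J) = 5 - (374*(1/1100) + (P + 9)/J) = 5 - (17/50 + (9 + P)/J) = 5 + (-17/50 - (9 + P)/J) = 233/50 - (9 + P)/J)
((-670886 + 1280424) + 479663) + o(k, 1372) = ((-670886 + 1280424) + 479663) + (-9 - 1*(-201) + (233/50)*1372)/1372 = (609538 + 479663) + (-9 + 201 + 159838/25)/1372 = 1089201 + (1/1372)*(164638/25) = 1089201 + 82319/17150 = 18679879469/17150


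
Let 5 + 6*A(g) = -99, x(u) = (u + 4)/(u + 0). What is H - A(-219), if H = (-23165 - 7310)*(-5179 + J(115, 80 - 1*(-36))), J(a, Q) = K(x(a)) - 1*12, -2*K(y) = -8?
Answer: 474221527/3 ≈ 1.5807e+8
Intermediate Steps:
x(u) = (4 + u)/u
K(y) = 4 (K(y) = -½*(-8) = 4)
A(g) = -52/3 (A(g) = -⅚ + (⅙)*(-99) = -⅚ - 33/2 = -52/3)
J(a, Q) = -8 (J(a, Q) = 4 - 1*12 = 4 - 12 = -8)
H = 158073825 (H = (-23165 - 7310)*(-5179 - 8) = -30475*(-5187) = 158073825)
H - A(-219) = 158073825 - 1*(-52/3) = 158073825 + 52/3 = 474221527/3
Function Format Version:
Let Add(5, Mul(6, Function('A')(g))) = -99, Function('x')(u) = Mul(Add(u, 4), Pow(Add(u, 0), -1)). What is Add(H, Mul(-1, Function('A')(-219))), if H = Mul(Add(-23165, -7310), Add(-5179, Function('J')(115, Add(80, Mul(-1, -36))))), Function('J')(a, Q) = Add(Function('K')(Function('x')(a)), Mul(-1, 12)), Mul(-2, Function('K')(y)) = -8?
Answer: Rational(474221527, 3) ≈ 1.5807e+8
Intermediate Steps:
Function('x')(u) = Mul(Pow(u, -1), Add(4, u)) (Function('x')(u) = Mul(Add(4, u), Pow(u, -1)) = Mul(Pow(u, -1), Add(4, u)))
Function('K')(y) = 4 (Function('K')(y) = Mul(Rational(-1, 2), -8) = 4)
Function('A')(g) = Rational(-52, 3) (Function('A')(g) = Add(Rational(-5, 6), Mul(Rational(1, 6), -99)) = Add(Rational(-5, 6), Rational(-33, 2)) = Rational(-52, 3))
Function('J')(a, Q) = -8 (Function('J')(a, Q) = Add(4, Mul(-1, 12)) = Add(4, -12) = -8)
H = 158073825 (H = Mul(Add(-23165, -7310), Add(-5179, -8)) = Mul(-30475, -5187) = 158073825)
Add(H, Mul(-1, Function('A')(-219))) = Add(158073825, Mul(-1, Rational(-52, 3))) = Add(158073825, Rational(52, 3)) = Rational(474221527, 3)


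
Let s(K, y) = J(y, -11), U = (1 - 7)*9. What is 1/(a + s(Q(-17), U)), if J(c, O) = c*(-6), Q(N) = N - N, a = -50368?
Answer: -1/50044 ≈ -1.9982e-5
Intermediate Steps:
Q(N) = 0
U = -54 (U = -6*9 = -54)
J(c, O) = -6*c
s(K, y) = -6*y
1/(a + s(Q(-17), U)) = 1/(-50368 - 6*(-54)) = 1/(-50368 + 324) = 1/(-50044) = -1/50044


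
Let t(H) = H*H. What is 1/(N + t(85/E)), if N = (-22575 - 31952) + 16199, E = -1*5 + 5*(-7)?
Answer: -64/2452703 ≈ -2.6094e-5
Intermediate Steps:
E = -40 (E = -5 - 35 = -40)
N = -38328 (N = -54527 + 16199 = -38328)
t(H) = H²
1/(N + t(85/E)) = 1/(-38328 + (85/(-40))²) = 1/(-38328 + (85*(-1/40))²) = 1/(-38328 + (-17/8)²) = 1/(-38328 + 289/64) = 1/(-2452703/64) = -64/2452703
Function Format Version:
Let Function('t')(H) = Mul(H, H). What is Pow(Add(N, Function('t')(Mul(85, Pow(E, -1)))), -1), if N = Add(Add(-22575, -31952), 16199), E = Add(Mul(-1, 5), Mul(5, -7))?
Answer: Rational(-64, 2452703) ≈ -2.6094e-5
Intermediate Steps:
E = -40 (E = Add(-5, -35) = -40)
N = -38328 (N = Add(-54527, 16199) = -38328)
Function('t')(H) = Pow(H, 2)
Pow(Add(N, Function('t')(Mul(85, Pow(E, -1)))), -1) = Pow(Add(-38328, Pow(Mul(85, Pow(-40, -1)), 2)), -1) = Pow(Add(-38328, Pow(Mul(85, Rational(-1, 40)), 2)), -1) = Pow(Add(-38328, Pow(Rational(-17, 8), 2)), -1) = Pow(Add(-38328, Rational(289, 64)), -1) = Pow(Rational(-2452703, 64), -1) = Rational(-64, 2452703)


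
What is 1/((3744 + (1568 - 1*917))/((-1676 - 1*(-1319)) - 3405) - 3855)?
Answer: -1254/4835635 ≈ -0.00025932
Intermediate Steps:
1/((3744 + (1568 - 1*917))/((-1676 - 1*(-1319)) - 3405) - 3855) = 1/((3744 + (1568 - 917))/((-1676 + 1319) - 3405) - 3855) = 1/((3744 + 651)/(-357 - 3405) - 3855) = 1/(4395/(-3762) - 3855) = 1/(4395*(-1/3762) - 3855) = 1/(-1465/1254 - 3855) = 1/(-4835635/1254) = -1254/4835635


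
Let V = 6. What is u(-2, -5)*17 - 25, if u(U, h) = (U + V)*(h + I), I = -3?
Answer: -569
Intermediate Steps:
u(U, h) = (-3 + h)*(6 + U) (u(U, h) = (U + 6)*(h - 3) = (6 + U)*(-3 + h) = (-3 + h)*(6 + U))
u(-2, -5)*17 - 25 = (-18 - 3*(-2) + 6*(-5) - 2*(-5))*17 - 25 = (-18 + 6 - 30 + 10)*17 - 25 = -32*17 - 25 = -544 - 25 = -569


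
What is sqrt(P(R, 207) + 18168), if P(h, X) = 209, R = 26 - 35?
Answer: sqrt(18377) ≈ 135.56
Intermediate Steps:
R = -9
sqrt(P(R, 207) + 18168) = sqrt(209 + 18168) = sqrt(18377)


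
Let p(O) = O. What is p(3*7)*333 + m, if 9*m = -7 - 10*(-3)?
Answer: 62960/9 ≈ 6995.6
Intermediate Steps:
m = 23/9 (m = (-7 - 10*(-3))/9 = (-7 + 30)/9 = (⅑)*23 = 23/9 ≈ 2.5556)
p(3*7)*333 + m = (3*7)*333 + 23/9 = 21*333 + 23/9 = 6993 + 23/9 = 62960/9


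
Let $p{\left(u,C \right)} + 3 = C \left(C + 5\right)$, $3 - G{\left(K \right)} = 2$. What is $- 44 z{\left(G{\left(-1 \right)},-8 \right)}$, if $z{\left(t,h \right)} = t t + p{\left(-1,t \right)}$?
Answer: $-176$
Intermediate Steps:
$G{\left(K \right)} = 1$ ($G{\left(K \right)} = 3 - 2 = 1$)
$p{\left(u,C \right)} = -3 + C \left(5 + C\right)$ ($p{\left(u,C \right)} = -3 + C \left(C + 5\right) = -3 + C \left(5 + C\right)$)
$z{\left(t,h \right)} = -3 + 2 t^{2} + 5 t$ ($z{\left(t,h \right)} = t t + \left(-3 + t^{2} + 5 t\right) = t^{2} + \left(-3 + t^{2} + 5 t\right) = -3 + 2 t^{2} + 5 t$)
$- 44 z{\left(G{\left(-1 \right)},-8 \right)} = - 44 \left(-3 + 2 \cdot 1^{2} + 5 \cdot 1\right) = - 44 \left(-3 + 2 \cdot 1 + 5\right) = - 44 \left(-3 + 2 + 5\right) = \left(-44\right) 4 = -176$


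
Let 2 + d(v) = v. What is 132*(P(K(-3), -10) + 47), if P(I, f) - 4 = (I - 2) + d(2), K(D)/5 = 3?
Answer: 8448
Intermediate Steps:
d(v) = -2 + v
K(D) = 15 (K(D) = 5*3 = 15)
P(I, f) = 2 + I (P(I, f) = 4 + ((I - 2) + (-2 + 2)) = 4 + ((-2 + I) + 0) = 4 + (-2 + I) = 2 + I)
132*(P(K(-3), -10) + 47) = 132*((2 + 15) + 47) = 132*(17 + 47) = 132*64 = 8448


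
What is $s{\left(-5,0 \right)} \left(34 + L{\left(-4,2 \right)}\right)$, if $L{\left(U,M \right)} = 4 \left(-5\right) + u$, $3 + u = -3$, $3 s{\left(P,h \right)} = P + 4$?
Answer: $- \frac{8}{3} \approx -2.6667$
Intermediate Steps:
$s{\left(P,h \right)} = \frac{4}{3} + \frac{P}{3}$ ($s{\left(P,h \right)} = \frac{P + 4}{3} = \frac{4 + P}{3} = \frac{4}{3} + \frac{P}{3}$)
$u = -6$ ($u = -3 - 3 = -6$)
$L{\left(U,M \right)} = -26$ ($L{\left(U,M \right)} = 4 \left(-5\right) - 6 = -20 - 6 = -26$)
$s{\left(-5,0 \right)} \left(34 + L{\left(-4,2 \right)}\right) = \left(\frac{4}{3} + \frac{1}{3} \left(-5\right)\right) \left(34 - 26\right) = \left(\frac{4}{3} - \frac{5}{3}\right) 8 = \left(- \frac{1}{3}\right) 8 = - \frac{8}{3}$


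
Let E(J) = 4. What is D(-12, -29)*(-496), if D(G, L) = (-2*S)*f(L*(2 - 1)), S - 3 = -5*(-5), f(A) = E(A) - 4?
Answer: 0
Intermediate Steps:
f(A) = 0 (f(A) = 4 - 4 = 0)
S = 28 (S = 3 - 5*(-5) = 3 + 25 = 28)
D(G, L) = 0 (D(G, L) = -2*28*0 = -56*0 = 0)
D(-12, -29)*(-496) = 0*(-496) = 0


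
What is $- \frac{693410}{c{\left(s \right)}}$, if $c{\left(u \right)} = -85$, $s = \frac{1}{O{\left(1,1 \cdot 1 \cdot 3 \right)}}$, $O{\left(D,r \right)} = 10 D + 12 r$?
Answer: $\frac{138682}{17} \approx 8157.8$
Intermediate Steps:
$s = \frac{1}{46}$ ($s = \frac{1}{10 \cdot 1 + 12 \cdot 1 \cdot 1 \cdot 3} = \frac{1}{10 + 12 \cdot 1 \cdot 3} = \frac{1}{10 + 12 \cdot 3} = \frac{1}{10 + 36} = \frac{1}{46} \approx 0.021739$)
$- \frac{693410}{c{\left(s \right)}} = - \frac{693410}{-85} = \left(-693410\right) \left(- \frac{1}{85}\right) = \frac{138682}{17}$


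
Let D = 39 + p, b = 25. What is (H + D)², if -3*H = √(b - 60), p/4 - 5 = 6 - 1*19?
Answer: (21 - I*√35)²/9 ≈ 45.111 - 27.608*I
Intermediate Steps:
p = -32 (p = 20 + 4*(6 - 1*19) = 20 + 4*(6 - 19) = 20 + 4*(-13) = 20 - 52 = -32)
D = 7 (D = 39 - 32 = 7)
H = -I*√35/3 (H = -√(25 - 60)/3 = -I*√35/3 ≈ -1.972*I)
(H + D)² = (-I*√35/3 + 7)² = (7 - I*√35/3)²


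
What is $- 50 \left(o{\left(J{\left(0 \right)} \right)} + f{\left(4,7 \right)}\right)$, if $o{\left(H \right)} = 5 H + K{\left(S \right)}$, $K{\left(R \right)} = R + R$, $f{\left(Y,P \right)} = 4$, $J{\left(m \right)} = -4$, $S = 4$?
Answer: $400$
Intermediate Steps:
$K{\left(R \right)} = 2 R$
$o{\left(H \right)} = 8 + 5 H$ ($o{\left(H \right)} = 5 H + 2 \cdot 4 = 5 H + 8 = 8 + 5 H$)
$- 50 \left(o{\left(J{\left(0 \right)} \right)} + f{\left(4,7 \right)}\right) = - 50 \left(\left(8 + 5 \left(-4\right)\right) + 4\right) = - 50 \left(\left(8 - 20\right) + 4\right) = - 50 \left(-12 + 4\right) = \left(-50\right) \left(-8\right) = 400$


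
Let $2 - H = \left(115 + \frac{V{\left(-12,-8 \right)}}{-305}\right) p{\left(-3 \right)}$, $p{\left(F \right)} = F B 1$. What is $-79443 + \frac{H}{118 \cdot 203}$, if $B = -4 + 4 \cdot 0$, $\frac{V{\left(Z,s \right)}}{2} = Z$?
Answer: $- \frac{290204297644}{3652985} \approx -79443.0$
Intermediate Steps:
$V{\left(Z,s \right)} = 2 Z$
$B = -4$ ($B = -4 + 0 = -4$)
$p{\left(F \right)} = - 4 F$ ($p{\left(F \right)} = F \left(-4\right) 1 = - 4 F 1 = - 4 F$)
$H = - \frac{420578}{305}$ ($H = 2 - \left(115 + \frac{2 \left(-12\right)}{-305}\right) \left(\left(-4\right) \left(-3\right)\right) = 2 - \left(115 - - \frac{24}{305}\right) 12 = 2 - \left(115 + \frac{24}{305}\right) 12 = 2 - \frac{35099}{305} \cdot 12 = 2 - \frac{421188}{305} = - \frac{420578}{305} \approx -1378.9$)
$-79443 + \frac{H}{118 \cdot 203} = -79443 - \frac{420578}{305 \cdot 118 \cdot 203} = -79443 - \frac{420578}{305 \cdot 23954} = -79443 - \frac{210289}{3652985} = - \frac{290204297644}{3652985}$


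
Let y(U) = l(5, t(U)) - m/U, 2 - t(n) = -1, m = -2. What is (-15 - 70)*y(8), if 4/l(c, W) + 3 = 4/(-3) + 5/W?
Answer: 425/4 ≈ 106.25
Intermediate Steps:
t(n) = 3 (t(n) = 2 - 1*(-1) = 2 + 1 = 3)
l(c, W) = 4/(-13/3 + 5/W) (l(c, W) = 4/(-3 + (4/(-3) + 5/W)) = 4/(-3 + (4*(-⅓) + 5/W)) = 4/(-3 + (-4/3 + 5/W)) = 4/(-13/3 + 5/W))
y(U) = -3/2 + 2/U (y(U) = -12*3/(-15 + 13*3) - (-2)/U = -12*3/(-15 + 39) + 2/U = -12*3/24 + 2/U = -12*3*1/24 + 2/U = -3/2 + 2/U)
(-15 - 70)*y(8) = (-15 - 70)*(-3/2 + 2/8) = -85*(-3/2 + 2*(⅛)) = -85*(-3/2 + ¼) = -85*(-5/4) = 425/4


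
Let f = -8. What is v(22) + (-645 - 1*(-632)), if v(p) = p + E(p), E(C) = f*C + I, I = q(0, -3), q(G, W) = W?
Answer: -170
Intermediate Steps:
I = -3
E(C) = -3 - 8*C (E(C) = -8*C - 3 = -3 - 8*C)
v(p) = -3 - 7*p (v(p) = p + (-3 - 8*p) = -3 - 7*p)
v(22) + (-645 - 1*(-632)) = (-3 - 7*22) + (-645 - 1*(-632)) = (-3 - 154) + (-645 + 632) = -157 - 13 = -170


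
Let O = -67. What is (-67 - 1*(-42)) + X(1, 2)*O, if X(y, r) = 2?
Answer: -159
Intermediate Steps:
(-67 - 1*(-42)) + X(1, 2)*O = (-67 - 1*(-42)) + 2*(-67) = (-67 + 42) - 134 = -25 - 134 = -159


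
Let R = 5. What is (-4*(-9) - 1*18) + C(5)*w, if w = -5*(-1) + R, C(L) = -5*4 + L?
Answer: -132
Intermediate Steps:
C(L) = -20 + L
w = 10 (w = -5*(-1) + 5 = 5 + 5 = 10)
(-4*(-9) - 1*18) + C(5)*w = (-4*(-9) - 1*18) + (-20 + 5)*10 = (36 - 18) - 15*10 = 18 - 150 = -132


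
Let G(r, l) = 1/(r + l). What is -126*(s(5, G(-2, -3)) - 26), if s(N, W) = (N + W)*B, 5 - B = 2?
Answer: 7308/5 ≈ 1461.6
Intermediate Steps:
B = 3 (B = 5 - 1*2 = 5 - 2 = 3)
G(r, l) = 1/(l + r)
s(N, W) = 3*N + 3*W (s(N, W) = (N + W)*3 = 3*N + 3*W)
-126*(s(5, G(-2, -3)) - 26) = -126*((3*5 + 3/(-3 - 2)) - 26) = -126*((15 + 3/(-5)) - 26) = -126*((15 + 3*(-⅕)) - 26) = -126*((15 - ⅗) - 26) = -126*(72/5 - 26) = -126*(-58/5) = 7308/5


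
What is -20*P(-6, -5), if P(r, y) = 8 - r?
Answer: -280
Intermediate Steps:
-20*P(-6, -5) = -20*(8 - 1*(-6)) = -20*(8 + 6) = -20*14 = -280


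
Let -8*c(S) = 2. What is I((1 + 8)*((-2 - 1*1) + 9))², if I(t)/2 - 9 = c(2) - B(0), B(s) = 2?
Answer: 729/4 ≈ 182.25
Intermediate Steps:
c(S) = -¼ (c(S) = -⅛*2 = -¼)
I(t) = 27/2 (I(t) = 18 + 2*(-¼ - 1*2) = 18 + 2*(-¼ - 2) = 18 + 2*(-9/4) = 18 - 9/2 = 27/2)
I((1 + 8)*((-2 - 1*1) + 9))² = (27/2)² = 729/4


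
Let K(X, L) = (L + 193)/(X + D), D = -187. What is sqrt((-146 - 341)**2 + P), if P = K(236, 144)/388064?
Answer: sqrt(109380708368445534)/679112 ≈ 487.00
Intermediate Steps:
K(X, L) = (193 + L)/(-187 + X) (K(X, L) = (L + 193)/(X - 187) = (193 + L)/(-187 + X))
P = 337/19015136 (P = ((193 + 144)/(-187 + 236))/388064 = (337/49)*(1/388064) = 337/19015136 ≈ 1.7723e-5)
sqrt((-146 - 341)**2 + P) = sqrt((-146 - 341)**2 + 337/19015136) = sqrt((-487)**2 + 337/19015136) = sqrt(237169 + 337/19015136) = sqrt(4509800790321/19015136) = sqrt(109380708368445534)/679112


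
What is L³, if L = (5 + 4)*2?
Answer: 5832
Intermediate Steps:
L = 18 (L = 9*2 = 18)
L³ = 18³ = 5832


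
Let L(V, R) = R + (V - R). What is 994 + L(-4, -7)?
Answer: 990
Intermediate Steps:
L(V, R) = V
994 + L(-4, -7) = 994 - 4 = 990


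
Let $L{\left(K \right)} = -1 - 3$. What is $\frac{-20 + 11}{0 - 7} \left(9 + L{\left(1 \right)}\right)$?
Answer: $\frac{45}{7} \approx 6.4286$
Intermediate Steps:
$L{\left(K \right)} = -4$ ($L{\left(K \right)} = -1 - 3 = -4$)
$\frac{-20 + 11}{0 - 7} \left(9 + L{\left(1 \right)}\right) = \frac{-20 + 11}{0 - 7} \left(9 - 4\right) = - \frac{9}{-7} \cdot 5 = \left(-9\right) \left(- \frac{1}{7}\right) 5 = \frac{9}{7} \cdot 5 = \frac{45}{7}$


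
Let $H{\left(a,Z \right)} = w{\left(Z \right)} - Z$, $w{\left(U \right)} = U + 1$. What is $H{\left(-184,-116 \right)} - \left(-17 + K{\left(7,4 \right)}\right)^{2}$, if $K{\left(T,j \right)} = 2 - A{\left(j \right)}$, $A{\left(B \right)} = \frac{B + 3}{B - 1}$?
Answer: $- \frac{2695}{9} \approx -299.44$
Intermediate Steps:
$w{\left(U \right)} = 1 + U$
$A{\left(B \right)} = \frac{3 + B}{-1 + B}$
$H{\left(a,Z \right)} = 1$ ($H{\left(a,Z \right)} = \left(1 + Z\right) - Z = 1$)
$K{\left(T,j \right)} = 2 - \frac{3 + j}{-1 + j}$
$H{\left(-184,-116 \right)} - \left(-17 + K{\left(7,4 \right)}\right)^{2} = 1 - \left(-17 + \frac{-5 + 4}{-1 + 4}\right)^{2} = 1 - \left(-17 + \frac{1}{3} \left(-1\right)\right)^{2} = 1 - \left(-17 - \frac{1}{3}\right)^{2} = 1 - \left(- \frac{52}{3}\right)^{2} = 1 - \frac{2704}{9} = - \frac{2695}{9}$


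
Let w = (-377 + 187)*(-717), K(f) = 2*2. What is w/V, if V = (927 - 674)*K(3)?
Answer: 68115/506 ≈ 134.61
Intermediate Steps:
K(f) = 4
V = 1012 (V = (927 - 674)*4 = 253*4 = 1012)
w = 136230 (w = -190*(-717) = 136230)
w/V = 136230/1012 = 136230*(1/1012) = 68115/506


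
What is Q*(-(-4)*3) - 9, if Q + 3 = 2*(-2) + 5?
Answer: -33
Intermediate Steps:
Q = -2 (Q = -3 + (2*(-2) + 5) = -3 + (-4 + 5) = -3 + 1 = -2)
Q*(-(-4)*3) - 9 = -(-8)*(-1*3) - 9 = -(-8)*(-3) - 9 = -2*12 - 9 = -24 - 9 = -33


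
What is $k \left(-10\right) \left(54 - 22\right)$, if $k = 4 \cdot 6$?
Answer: $-7680$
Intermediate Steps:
$k = 24$
$k \left(-10\right) \left(54 - 22\right) = 24 \left(-10\right) \left(54 - 22\right) = \left(-240\right) 32 = -7680$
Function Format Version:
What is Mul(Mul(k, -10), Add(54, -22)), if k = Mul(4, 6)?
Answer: -7680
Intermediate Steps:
k = 24
Mul(Mul(k, -10), Add(54, -22)) = Mul(Mul(24, -10), Add(54, -22)) = Mul(-240, 32) = -7680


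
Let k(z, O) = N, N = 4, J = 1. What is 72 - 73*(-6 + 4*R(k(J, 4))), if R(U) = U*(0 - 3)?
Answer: 4014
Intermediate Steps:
k(z, O) = 4
R(U) = -3*U (R(U) = U*(-3) = -3*U)
72 - 73*(-6 + 4*R(k(J, 4))) = 72 - 73*(-6 + 4*(-3*4)) = 72 - 73*(-6 + 4*(-12)) = 72 - 73*(-6 - 48) = 72 - 73*(-54) = 72 + 3942 = 4014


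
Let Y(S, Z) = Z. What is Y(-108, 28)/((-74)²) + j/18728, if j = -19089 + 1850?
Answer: -23469095/25638632 ≈ -0.91538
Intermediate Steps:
j = -17239
Y(-108, 28)/((-74)²) + j/18728 = 28/((-74)²) - 17239/18728 = 28/5476 - 17239*1/18728 = 28*(1/5476) - 17239/18728 = 7/1369 - 17239/18728 = -23469095/25638632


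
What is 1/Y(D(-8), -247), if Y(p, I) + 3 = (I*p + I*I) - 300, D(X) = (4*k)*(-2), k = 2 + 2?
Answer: 1/68610 ≈ 1.4575e-5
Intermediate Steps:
k = 4
D(X) = -32 (D(X) = (4*4)*(-2) = 16*(-2) = -32)
Y(p, I) = -303 + I² + I*p (Y(p, I) = -3 + ((I*p + I*I) - 300) = -3 + ((I*p + I²) - 300) = -3 + ((I² + I*p) - 300) = -3 + (-300 + I² + I*p) = -303 + I² + I*p)
1/Y(D(-8), -247) = 1/(-303 + (-247)² - 247*(-32)) = 1/(-303 + 61009 + 7904) = 1/68610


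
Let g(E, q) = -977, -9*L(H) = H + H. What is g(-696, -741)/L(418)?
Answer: 8793/836 ≈ 10.518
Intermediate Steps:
L(H) = -2*H/9 (L(H) = -(H + H)/9 = -2*H/9)
g(-696, -741)/L(418) = -977/((-2/9*418)) = -977/(-836/9) = -977*(-9/836) = 8793/836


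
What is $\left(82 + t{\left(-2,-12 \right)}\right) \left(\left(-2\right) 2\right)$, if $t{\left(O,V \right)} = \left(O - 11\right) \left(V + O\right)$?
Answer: $-1056$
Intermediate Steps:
$t{\left(O,V \right)} = \left(-11 + O\right) \left(O + V\right)$
$\left(82 + t{\left(-2,-12 \right)}\right) \left(\left(-2\right) 2\right) = \left(82 - \left(-178 - 4\right)\right) \left(\left(-2\right) 2\right) = \left(82 + \left(4 + 22 + 132 + 24\right)\right) \left(-4\right) = \left(82 + 182\right) \left(-4\right) = 264 \left(-4\right) = -1056$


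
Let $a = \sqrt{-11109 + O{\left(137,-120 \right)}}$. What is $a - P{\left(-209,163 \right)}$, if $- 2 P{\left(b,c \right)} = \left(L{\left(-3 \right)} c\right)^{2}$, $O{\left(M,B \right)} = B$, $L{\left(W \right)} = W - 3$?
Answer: $478242 + i \sqrt{11229} \approx 4.7824 \cdot 10^{5} + 105.97 i$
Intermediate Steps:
$L{\left(W \right)} = -3 + W$
$P{\left(b,c \right)} = - 18 c^{2}$ ($P{\left(b,c \right)} = - \frac{\left(\left(-3 - 3\right) c\right)^{2}}{2} = - \frac{\left(- 6 c\right)^{2}}{2} = - \frac{36 c^{2}}{2} = - 18 c^{2}$)
$a = i \sqrt{11229}$ ($a = \sqrt{-11109 - 120} = \sqrt{-11229} = i \sqrt{11229} \approx 105.97 i$)
$a - P{\left(-209,163 \right)} = i \sqrt{11229} - - 18 \cdot 163^{2} = i \sqrt{11229} - \left(-18\right) 26569 = i \sqrt{11229} - -478242 = i \sqrt{11229} + 478242 = 478242 + i \sqrt{11229}$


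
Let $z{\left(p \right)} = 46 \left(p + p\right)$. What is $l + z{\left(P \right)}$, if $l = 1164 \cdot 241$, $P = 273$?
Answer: $305640$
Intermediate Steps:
$z{\left(p \right)} = 92 p$ ($z{\left(p \right)} = 46 \cdot 2 p = 92 p$)
$l = 280524$
$l + z{\left(P \right)} = 280524 + 92 \cdot 273 = 280524 + 25116 = 305640$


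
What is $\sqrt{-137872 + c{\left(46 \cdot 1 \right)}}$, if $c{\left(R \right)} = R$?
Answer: $3 i \sqrt{15314} \approx 371.25 i$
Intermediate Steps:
$\sqrt{-137872 + c{\left(46 \cdot 1 \right)}} = \sqrt{-137872 + 46 \cdot 1} = \sqrt{-137872 + 46} = \sqrt{-137826} = 3 i \sqrt{15314}$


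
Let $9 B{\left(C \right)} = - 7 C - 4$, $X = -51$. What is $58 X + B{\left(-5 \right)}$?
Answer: $- \frac{26591}{9} \approx -2954.6$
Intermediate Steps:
$B{\left(C \right)} = - \frac{4}{9} - \frac{7 C}{9}$ ($B{\left(C \right)} = \frac{- 7 C - 4}{9} = \frac{-4 - 7 C}{9} = - \frac{4}{9} - \frac{7 C}{9}$)
$58 X + B{\left(-5 \right)} = 58 \left(-51\right) - - \frac{31}{9} = -2958 + \left(- \frac{4}{9} + \frac{35}{9}\right) = -2958 + \frac{31}{9} = - \frac{26591}{9}$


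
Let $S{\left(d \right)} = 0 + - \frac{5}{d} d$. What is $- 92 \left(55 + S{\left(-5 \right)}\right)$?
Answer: $-4600$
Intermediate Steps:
$S{\left(d \right)} = -5$ ($S{\left(d \right)} = 0 - 5 = -5$)
$- 92 \left(55 + S{\left(-5 \right)}\right) = - 92 \left(55 - 5\right) = \left(-92\right) 50 = -4600$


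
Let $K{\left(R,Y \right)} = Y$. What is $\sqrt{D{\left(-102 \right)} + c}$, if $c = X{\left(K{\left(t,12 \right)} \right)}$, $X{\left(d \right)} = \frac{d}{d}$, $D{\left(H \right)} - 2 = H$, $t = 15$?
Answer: $3 i \sqrt{11} \approx 9.9499 i$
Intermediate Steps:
$D{\left(H \right)} = 2 + H$
$X{\left(d \right)} = 1$
$c = 1$
$\sqrt{D{\left(-102 \right)} + c} = \sqrt{\left(2 - 102\right) + 1} = \sqrt{-100 + 1} = \sqrt{-99} = 3 i \sqrt{11}$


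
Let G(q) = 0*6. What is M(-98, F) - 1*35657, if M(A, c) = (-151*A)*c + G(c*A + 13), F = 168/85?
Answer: -544781/85 ≈ -6409.2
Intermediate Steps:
F = 168/85 (F = 168*(1/85) = 168/85 ≈ 1.9765)
G(q) = 0
M(A, c) = -151*A*c (M(A, c) = (-151*A)*c + 0 = -151*A*c + 0 = -151*A*c)
M(-98, F) - 1*35657 = -151*(-98)*168/85 - 1*35657 = 2486064/85 - 35657 = -544781/85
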